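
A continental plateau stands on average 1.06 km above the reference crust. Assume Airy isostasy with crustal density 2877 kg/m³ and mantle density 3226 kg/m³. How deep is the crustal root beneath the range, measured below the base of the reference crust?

In Airy isostatic equilibrium: the weight of the topography is balanced by the buoyancy of the root, ρ_c h = (ρ_m − ρ_c) r.
r = h · ρ_c / (ρ_m − ρ_c) = 1.06 km × 2877 / (3226 − 2877) = 8.74 km.

8.74 km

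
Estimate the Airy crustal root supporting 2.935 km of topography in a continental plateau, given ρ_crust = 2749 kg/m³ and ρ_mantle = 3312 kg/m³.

14.3 km

In Airy isostatic equilibrium: the weight of the topography is balanced by the buoyancy of the root, ρ_c h = (ρ_m − ρ_c) r.
r = h · ρ_c / (ρ_m − ρ_c) = 2.935 km × 2749 / (3312 − 2749) = 14.3 km.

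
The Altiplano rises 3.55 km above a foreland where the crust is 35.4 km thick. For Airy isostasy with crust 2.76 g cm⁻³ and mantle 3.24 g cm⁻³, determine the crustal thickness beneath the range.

Root depth r = h ρ_c / (ρ_m − ρ_c) = 3.55 km × 2.76 / 0.48 = 20.41 km.
Total thickness = T + h + r = 35.4 km + 3.55 km + 20.41 km = 59.4 km.

59.4 km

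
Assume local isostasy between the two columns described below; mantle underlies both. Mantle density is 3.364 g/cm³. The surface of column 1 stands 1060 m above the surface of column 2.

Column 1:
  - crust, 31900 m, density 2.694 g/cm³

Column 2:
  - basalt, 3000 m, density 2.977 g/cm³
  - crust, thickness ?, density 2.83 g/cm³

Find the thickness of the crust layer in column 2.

Take the compensation level at the base of the deeper column (depth z_c below the surface of column 1) and equate Σ ρ_i t_i down to z_c; mantle fills any gap and the z_c terms cancel.
Column 1: 31900×2.694 + (z_c − 31900)×3.364
Column 2: 1060×0 + 3000×2.977 + x×2.83 + (z_c − 1060 − 3000 − x)×3.364
The z_c×3.364 term appears on both sides and cancels. Collect the known terms of each column as K = Σ(ρt)_known − 3.364 × (depth of known layers): K_1 = 85938.6 − 3.364×31900 = −21373; K_2 = 8931 − 3.364×(1060 + 3000) = −4726.84.
Balance: K_1 = K_2 − x×(3.364 − 2.83), so x = (K_2 − K_1)/(3.364 − 2.83) = 16646.2/0.534 = 31200 m.

31200 m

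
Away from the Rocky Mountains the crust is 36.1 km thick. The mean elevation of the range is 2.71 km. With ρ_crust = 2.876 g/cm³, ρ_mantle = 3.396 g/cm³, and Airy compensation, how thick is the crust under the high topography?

Root depth r = h ρ_c / (ρ_m − ρ_c) = 2.71 km × 2.876 / 0.52 = 14.99 km.
Total thickness = T + h + r = 36.1 km + 2.71 km + 14.99 km = 53.8 km.

53.8 km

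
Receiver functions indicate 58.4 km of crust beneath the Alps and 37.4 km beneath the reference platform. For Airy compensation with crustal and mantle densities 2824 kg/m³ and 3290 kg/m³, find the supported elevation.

Excess crust Δ = 58.4 km − 37.4 km = 21 km, split between elevation h and root r with h + r = Δ.
Airy balance ρ_c h = (ρ_m − ρ_c) r gives r = h ρ_c/(ρ_m − ρ_c), so h (1 + ρ_c/(ρ_m − ρ_c)) = Δ, i.e. h = Δ (ρ_m − ρ_c)/ρ_m.
h = 21 km × 466/3290 = 2.97 km.

2.97 km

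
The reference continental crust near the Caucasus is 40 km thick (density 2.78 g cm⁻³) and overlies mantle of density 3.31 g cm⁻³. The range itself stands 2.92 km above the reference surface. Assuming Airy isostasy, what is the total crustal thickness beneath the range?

Root depth r = h ρ_c / (ρ_m − ρ_c) = 2.92 km × 2.78 / 0.53 = 15.32 km.
Total thickness = T + h + r = 40 km + 2.92 km + 15.32 km = 58.2 km.

58.2 km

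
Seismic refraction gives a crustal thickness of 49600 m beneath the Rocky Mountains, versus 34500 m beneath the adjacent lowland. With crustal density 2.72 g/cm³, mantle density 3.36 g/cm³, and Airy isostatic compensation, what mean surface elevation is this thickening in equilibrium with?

Excess crust Δ = 49600 m − 34500 m = 15100 m, split between elevation h and root r with h + r = Δ.
Airy balance ρ_c h = (ρ_m − ρ_c) r gives r = h ρ_c/(ρ_m − ρ_c), so h (1 + ρ_c/(ρ_m − ρ_c)) = Δ, i.e. h = Δ (ρ_m − ρ_c)/ρ_m.
h = 15100 m × 0.64/3.36 = 2880 m.

2880 m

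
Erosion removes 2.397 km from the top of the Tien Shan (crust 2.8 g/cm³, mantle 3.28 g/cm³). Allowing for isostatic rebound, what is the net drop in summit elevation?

Rebound u = e ρ_c/ρ_m = 2.397 km × 2.8/3.28 = 2.046 km.
Net surface drop = e − u = 2.397 km − 2.046 km = e (ρ_m − ρ_c)/ρ_m = 0.351 km.

0.351 km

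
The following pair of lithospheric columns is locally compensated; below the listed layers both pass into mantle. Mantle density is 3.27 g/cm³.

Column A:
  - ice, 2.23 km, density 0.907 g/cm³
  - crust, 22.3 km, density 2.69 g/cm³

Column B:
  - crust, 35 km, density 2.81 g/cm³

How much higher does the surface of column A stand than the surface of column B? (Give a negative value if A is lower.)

0.643 km

For any compensation level in the mantle, the mantle terms cancel and isostasy reduces to e = (Σt_A − Σt_B) − (Σ(ρt)_A − Σ(ρt)_B) / ρ_m.
Σt_A = 24.53 km; Σt_B = 35 km; Σ(ρt)_A = 62.00961; Σ(ρt)_B = 98.35 (in km·g/cm³).
e = (24.53 − 35) − (62.00961 − 98.35) / 3.27 = 0.643 km.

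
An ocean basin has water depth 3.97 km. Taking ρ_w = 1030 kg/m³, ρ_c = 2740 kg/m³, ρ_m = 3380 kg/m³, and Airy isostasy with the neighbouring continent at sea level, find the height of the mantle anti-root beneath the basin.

10.6 km

Isostatic balance requires: replacing crust with seawater at the top is compensated by replacing crust with mantle at the base: d (ρ_c − ρ_w) = a (ρ_m − ρ_c).
a = d (ρ_c − ρ_w)/(ρ_m − ρ_c) = 3.97 km × 1710/640 = 10.6 km.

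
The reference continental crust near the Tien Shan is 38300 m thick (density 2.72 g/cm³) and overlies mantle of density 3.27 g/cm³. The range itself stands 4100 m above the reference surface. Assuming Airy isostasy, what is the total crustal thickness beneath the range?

Root depth r = h ρ_c / (ρ_m − ρ_c) = 4100 m × 2.72 / 0.55 = 20280 m.
Total thickness = T + h + r = 38300 m + 4100 m + 20280 m = 62700 m.

62700 m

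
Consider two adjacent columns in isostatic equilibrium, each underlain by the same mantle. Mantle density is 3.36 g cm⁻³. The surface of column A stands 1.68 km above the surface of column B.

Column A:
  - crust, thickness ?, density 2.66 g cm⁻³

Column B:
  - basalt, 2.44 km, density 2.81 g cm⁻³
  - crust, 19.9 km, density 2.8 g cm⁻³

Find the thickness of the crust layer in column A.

Take the compensation level at the base of the deeper column (depth z_c below the surface of column A) and equate Σ ρ_i t_i down to z_c; mantle fills any gap and the z_c terms cancel.
Column A: x×2.66 + (z_c − 0 − x)×3.36
Column B: 1.68×0 + 2.44×2.81 + 19.9×2.8 + (z_c − 1.68 − 22.34)×3.36
The z_c×3.36 term appears on both sides and cancels. Collect the known terms of each column as K = Σ(ρt)_known − 3.36 × (depth of known layers): K_A = 0 − 3.36×0 = 0; K_B = 62.5764 − 3.36×(1.68 + 22.34) = −18.1308.
Balance: K_A − x×(3.36 − 2.66) = K_B, so x = (K_A − K_B)/(3.36 − 2.66) = 18.1308/0.7 = 25.9 km.

25.9 km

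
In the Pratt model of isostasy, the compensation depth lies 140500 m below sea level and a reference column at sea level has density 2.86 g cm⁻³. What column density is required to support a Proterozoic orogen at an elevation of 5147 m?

Pratt balance: ρ_ref D = ρ (D + h).
ρ = ρ_ref D/(D + h) = 2.86 × 140500 m/(140500 m + 5147 m) = 2.76 g cm⁻³.

2.76 g cm⁻³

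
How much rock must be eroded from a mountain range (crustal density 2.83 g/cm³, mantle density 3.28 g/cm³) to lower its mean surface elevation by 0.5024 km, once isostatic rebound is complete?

3.66 km

Net drop Δ = e − u = e − e ρ_c/ρ_m = e (ρ_m − ρ_c)/ρ_m.
e = Δ ρ_m/(ρ_m − ρ_c) = 0.5024 km × 3.28/0.45 = 3.66 km.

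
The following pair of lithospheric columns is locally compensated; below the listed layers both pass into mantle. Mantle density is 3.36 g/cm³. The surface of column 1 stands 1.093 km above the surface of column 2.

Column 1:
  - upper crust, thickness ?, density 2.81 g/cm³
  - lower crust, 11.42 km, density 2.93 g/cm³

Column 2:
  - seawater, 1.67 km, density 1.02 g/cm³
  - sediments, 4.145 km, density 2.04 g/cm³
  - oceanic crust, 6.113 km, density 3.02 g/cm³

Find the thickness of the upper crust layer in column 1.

Take the compensation level at the base of the deeper column (depth z_c below the surface of column 1) and equate Σ ρ_i t_i down to z_c; mantle fills any gap and the z_c terms cancel.
Column 1: x×2.81 + 11.42×2.93 + (z_c − 11.42 − x)×3.36
Column 2: 1.093×0 + 1.67×1.02 + 4.145×2.04 + 6.113×3.02 + (z_c − 1.093 − 11.928)×3.36
The z_c×3.36 term appears on both sides and cancels. Collect the known terms of each column as K = Σ(ρt)_known − 3.36 × (depth of known layers): K_1 = 33.4606 − 3.36×11.42 = −4.9106; K_2 = 28.62046 − 3.36×(1.093 + 11.928) = −15.1301.
Balance: K_1 − x×(3.36 − 2.81) = K_2, so x = (K_1 − K_2)/(3.36 − 2.81) = 10.2195/0.55 = 18.6 km.

18.6 km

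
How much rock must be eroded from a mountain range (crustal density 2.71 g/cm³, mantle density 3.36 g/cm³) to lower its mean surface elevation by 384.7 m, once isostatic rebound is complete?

Net drop Δ = e − u = e − e ρ_c/ρ_m = e (ρ_m − ρ_c)/ρ_m.
e = Δ ρ_m/(ρ_m − ρ_c) = 384.7 m × 3.36/0.65 = 1990 m.

1990 m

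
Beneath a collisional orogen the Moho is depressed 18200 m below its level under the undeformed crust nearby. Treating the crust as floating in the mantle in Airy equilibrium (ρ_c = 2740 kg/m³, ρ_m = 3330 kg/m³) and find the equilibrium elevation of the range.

Balancing pressure at the compensation depth: ρ_c h = (ρ_m − ρ_c) r.
h = r (ρ_m − ρ_c) / ρ_c = 18200 m × (3330 − 2740) / 2740 = 3920 m.

3920 m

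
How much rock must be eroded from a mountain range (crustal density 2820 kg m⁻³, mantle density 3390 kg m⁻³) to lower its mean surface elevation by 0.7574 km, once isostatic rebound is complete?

4.5 km

Net drop Δ = e − u = e − e ρ_c/ρ_m = e (ρ_m − ρ_c)/ρ_m.
e = Δ ρ_m/(ρ_m − ρ_c) = 0.7574 km × 3390/570 = 4.5 km.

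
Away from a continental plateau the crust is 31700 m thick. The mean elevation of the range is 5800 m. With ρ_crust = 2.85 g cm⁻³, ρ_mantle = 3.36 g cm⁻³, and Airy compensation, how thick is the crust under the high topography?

69900 m

Root depth r = h ρ_c / (ρ_m − ρ_c) = 5800 m × 2.85 / 0.51 = 32410 m.
Total thickness = T + h + r = 31700 m + 5800 m + 32410 m = 69900 m.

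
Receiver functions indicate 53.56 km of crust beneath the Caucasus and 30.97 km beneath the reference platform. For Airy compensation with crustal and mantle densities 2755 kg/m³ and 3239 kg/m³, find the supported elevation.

Excess crust Δ = 53.56 km − 30.97 km = 22.59 km, split between elevation h and root r with h + r = Δ.
Airy balance ρ_c h = (ρ_m − ρ_c) r gives r = h ρ_c/(ρ_m − ρ_c), so h (1 + ρ_c/(ρ_m − ρ_c)) = Δ, i.e. h = Δ (ρ_m − ρ_c)/ρ_m.
h = 22.59 km × 484/3239 = 3.38 km.

3.38 km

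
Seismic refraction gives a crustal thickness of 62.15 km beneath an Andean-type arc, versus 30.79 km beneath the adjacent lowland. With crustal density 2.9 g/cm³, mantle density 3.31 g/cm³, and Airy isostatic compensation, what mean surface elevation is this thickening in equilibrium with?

Excess crust Δ = 62.15 km − 30.79 km = 31.36 km, split between elevation h and root r with h + r = Δ.
Airy balance ρ_c h = (ρ_m − ρ_c) r gives r = h ρ_c/(ρ_m − ρ_c), so h (1 + ρ_c/(ρ_m − ρ_c)) = Δ, i.e. h = Δ (ρ_m − ρ_c)/ρ_m.
h = 31.36 km × 0.41/3.31 = 3.88 km.

3.88 km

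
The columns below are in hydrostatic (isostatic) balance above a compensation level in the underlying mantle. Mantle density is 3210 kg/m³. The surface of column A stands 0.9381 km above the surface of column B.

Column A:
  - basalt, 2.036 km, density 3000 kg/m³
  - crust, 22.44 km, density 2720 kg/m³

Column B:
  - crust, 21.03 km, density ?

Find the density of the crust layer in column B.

2810 kg/m³

Take the compensation level at the base of the deeper column (depth z_c below the surface of column A) and equate Σ ρ_i t_i down to z_c; mantle fills any gap and the z_c terms cancel.
Column A: 2.036×3000 + 22.44×2720 + (z_c − 24.476)×3210
Column B: 0.9381×0 + 21.03×ρ + (z_c − 0.9381 − 21.03)×3210
The z_c×3210 term appears on both sides and cancels. Collect the known terms of each column as K = Σ(ρt)_known − 3210 × (depth of known layers): K_A = 67144.8 − 3210×24.476 = −11423.16; K_B = 0 − 3210×(0.9381 + 21.03) = −70517.601.
Balance: K_A = K_B + 21.03×ρ, so ρ = (K_A − K_B)/21.03 = 59094.4/21.03 = 2810 kg/m³.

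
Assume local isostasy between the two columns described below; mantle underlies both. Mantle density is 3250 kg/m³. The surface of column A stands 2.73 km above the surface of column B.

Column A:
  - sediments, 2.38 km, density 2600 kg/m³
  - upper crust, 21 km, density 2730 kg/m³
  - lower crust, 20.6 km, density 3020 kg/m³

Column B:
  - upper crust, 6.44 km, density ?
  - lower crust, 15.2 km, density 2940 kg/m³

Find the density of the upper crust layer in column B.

Take the compensation level at the base of the deeper column (depth z_c below the surface of column A) and equate Σ ρ_i t_i down to z_c; mantle fills any gap and the z_c terms cancel.
Column A: 2.38×2600 + 21×2730 + 20.6×3020 + (z_c − 43.98)×3250
Column B: 2.73×0 + 6.44×ρ + 15.2×2940 + (z_c − 2.73 − 21.64)×3250
The z_c×3250 term appears on both sides and cancels. Collect the known terms of each column as K = Σ(ρt)_known − 3250 × (depth of known layers): K_A = 125730 − 3250×43.98 = −17205; K_B = 44688 − 3250×(2.73 + 21.64) = −34514.5.
Balance: K_A = K_B + 6.44×ρ, so ρ = (K_A − K_B)/6.44 = 17309.5/6.44 = 2690 kg/m³.

2690 kg/m³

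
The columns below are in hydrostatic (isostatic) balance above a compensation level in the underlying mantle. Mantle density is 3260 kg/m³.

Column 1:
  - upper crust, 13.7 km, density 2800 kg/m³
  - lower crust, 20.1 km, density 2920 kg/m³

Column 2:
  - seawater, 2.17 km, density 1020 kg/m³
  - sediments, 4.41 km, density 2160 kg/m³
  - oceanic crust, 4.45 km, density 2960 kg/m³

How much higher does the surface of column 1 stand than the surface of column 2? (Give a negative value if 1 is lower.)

0.641 km

For any compensation level in the mantle, the mantle terms cancel and isostasy reduces to e = (Σt_1 − Σt_2) − (Σ(ρt)_1 − Σ(ρt)_2) / ρ_m.
Σt_1 = 33.8 km; Σt_2 = 11.03 km; Σ(ρt)_1 = 97052; Σ(ρt)_2 = 24911 (in km·kg/m³).
e = (33.8 − 11.03) − (97052 − 24911) / 3260 = 0.641 km.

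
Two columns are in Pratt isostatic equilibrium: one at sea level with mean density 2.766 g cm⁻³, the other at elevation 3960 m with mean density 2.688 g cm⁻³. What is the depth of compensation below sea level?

136000 m

ρ_ref D = ρ (D + h) → D (ρ_ref − ρ) = ρ h.
D = ρ h/(ρ_ref − ρ) = 2.688 × 3960 m/(2.766 − 2.688) = 136000 m.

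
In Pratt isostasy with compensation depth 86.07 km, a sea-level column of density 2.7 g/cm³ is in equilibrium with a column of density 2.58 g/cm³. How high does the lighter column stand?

ρ_ref D = ρ (D + h) → h = D (ρ_ref − ρ)/ρ.
h = 86.07 km × (2.7 − 2.58)/2.58 = 4 km.

4 km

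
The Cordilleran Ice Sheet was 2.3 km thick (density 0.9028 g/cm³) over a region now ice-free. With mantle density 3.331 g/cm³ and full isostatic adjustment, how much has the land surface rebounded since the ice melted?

Removing the load lets mantle flow back in; uplift u satisfies ρ_ice t = ρ_m u.
u = t ρ_ice/ρ_m = 2.3 km × 0.9028/3.331 = 0.623 km.

0.623 km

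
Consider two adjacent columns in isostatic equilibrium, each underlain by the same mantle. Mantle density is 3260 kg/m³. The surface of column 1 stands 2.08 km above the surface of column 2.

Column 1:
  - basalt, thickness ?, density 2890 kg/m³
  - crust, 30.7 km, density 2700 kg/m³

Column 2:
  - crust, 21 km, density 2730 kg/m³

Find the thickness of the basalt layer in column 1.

1.94 km

Take the compensation level at the base of the deeper column (depth z_c below the surface of column 1) and equate Σ ρ_i t_i down to z_c; mantle fills any gap and the z_c terms cancel.
Column 1: x×2890 + 30.7×2700 + (z_c − 30.7 − x)×3260
Column 2: 2.08×0 + 21×2730 + (z_c − 2.08 − 21)×3260
The z_c×3260 term appears on both sides and cancels. Collect the known terms of each column as K = Σ(ρt)_known − 3260 × (depth of known layers): K_1 = 82890 − 3260×30.7 = −17192; K_2 = 57330 − 3260×(2.08 + 21) = −17910.8.
Balance: K_1 − x×(3260 − 2890) = K_2, so x = (K_1 − K_2)/(3260 − 2890) = 718.8/370 = 1.94 km.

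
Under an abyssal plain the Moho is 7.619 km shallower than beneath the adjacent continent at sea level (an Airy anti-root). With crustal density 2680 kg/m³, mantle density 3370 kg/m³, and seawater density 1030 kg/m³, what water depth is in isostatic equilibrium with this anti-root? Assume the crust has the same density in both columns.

3.19 km

Replacing a thickness d of crust by seawater at the top must be balanced by replacing crust with mantle at the base: d (ρ_c − ρ_w) = a (ρ_m − ρ_c).
d = a (ρ_m − ρ_c)/(ρ_c − ρ_w) = 7.619 km × 690/1650 = 3.19 km.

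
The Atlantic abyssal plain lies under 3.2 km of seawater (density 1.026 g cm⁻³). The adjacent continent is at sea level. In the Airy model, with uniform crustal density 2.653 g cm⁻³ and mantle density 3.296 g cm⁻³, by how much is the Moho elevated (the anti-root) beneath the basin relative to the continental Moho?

8.1 km

By Archimedes' principle applied to the lithosphere: replacing crust with seawater at the top is compensated by replacing crust with mantle at the base: d (ρ_c − ρ_w) = a (ρ_m − ρ_c).
a = d (ρ_c − ρ_w)/(ρ_m − ρ_c) = 3.2 km × 1.627/0.643 = 8.1 km.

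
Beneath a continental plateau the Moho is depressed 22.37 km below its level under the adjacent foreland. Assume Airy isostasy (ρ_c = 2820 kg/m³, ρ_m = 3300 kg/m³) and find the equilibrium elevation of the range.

3.81 km

In Airy isostatic equilibrium: ρ_c h = (ρ_m − ρ_c) r.
h = r (ρ_m − ρ_c) / ρ_c = 22.37 km × (3300 − 2820) / 2820 = 3.81 km.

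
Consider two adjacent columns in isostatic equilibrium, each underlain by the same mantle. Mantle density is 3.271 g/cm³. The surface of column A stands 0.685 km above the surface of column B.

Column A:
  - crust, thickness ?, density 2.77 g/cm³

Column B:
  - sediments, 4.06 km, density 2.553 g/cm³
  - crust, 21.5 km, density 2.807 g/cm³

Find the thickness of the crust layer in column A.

Take the compensation level at the base of the deeper column (depth z_c below the surface of column A) and equate Σ ρ_i t_i down to z_c; mantle fills any gap and the z_c terms cancel.
Column A: x×2.77 + (z_c − 0 − x)×3.271
Column B: 0.685×0 + 4.06×2.553 + 21.5×2.807 + (z_c − 0.685 − 25.56)×3.271
The z_c×3.271 term appears on both sides and cancels. Collect the known terms of each column as K = Σ(ρt)_known − 3.271 × (depth of known layers): K_A = 0 − 3.271×0 = 0; K_B = 70.71568 − 3.271×(0.685 + 25.56) = −15.131715.
Balance: K_A − x×(3.271 − 2.77) = K_B, so x = (K_A − K_B)/(3.271 − 2.77) = 15.1317/0.501 = 30.2 km.

30.2 km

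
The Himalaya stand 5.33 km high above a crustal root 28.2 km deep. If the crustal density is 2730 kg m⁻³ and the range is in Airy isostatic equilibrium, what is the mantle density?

Airy balance: ρ_c h = (ρ_m − ρ_c) r → ρ_m = ρ_c (1 + h/r).
ρ_m = 2730 × (1 + 5.33 km/28.2 km) = 3250 kg m⁻³.

3250 kg m⁻³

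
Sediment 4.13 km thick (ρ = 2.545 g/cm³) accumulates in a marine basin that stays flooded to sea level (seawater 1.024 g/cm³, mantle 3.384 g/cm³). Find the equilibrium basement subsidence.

Submarine loading: the sediment displaces seawater, and the subsidence is in turn flooded, so s (ρ_m − ρ_w) = t (ρ_sed − ρ_w).
s = 4.13 km × (2.545 − 1.024) / (3.384 − 1.024) = 2.66 km.

2.66 km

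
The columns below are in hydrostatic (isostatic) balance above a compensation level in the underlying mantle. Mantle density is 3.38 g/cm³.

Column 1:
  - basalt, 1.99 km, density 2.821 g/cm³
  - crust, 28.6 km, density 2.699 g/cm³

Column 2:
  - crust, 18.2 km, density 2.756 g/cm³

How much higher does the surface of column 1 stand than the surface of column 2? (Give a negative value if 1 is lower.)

For any compensation level in the mantle, the mantle terms cancel and isostasy reduces to e = (Σt_1 − Σt_2) − (Σ(ρt)_1 − Σ(ρt)_2) / ρ_m.
Σt_1 = 30.59 km; Σt_2 = 18.2 km; Σ(ρt)_1 = 82.80519; Σ(ρt)_2 = 50.1592 (in km·g/cm³).
e = (30.59 − 18.2) − (82.80519 − 50.1592) / 3.38 = 2.73 km.

2.73 km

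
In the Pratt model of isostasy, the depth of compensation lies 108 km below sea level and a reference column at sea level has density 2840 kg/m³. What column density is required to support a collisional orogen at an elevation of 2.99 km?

Pratt balance: ρ_ref D = ρ (D + h).
ρ = ρ_ref D/(D + h) = 2840 × 108 km/(108 km + 2.99 km) = 2760 kg/m³.

2760 kg/m³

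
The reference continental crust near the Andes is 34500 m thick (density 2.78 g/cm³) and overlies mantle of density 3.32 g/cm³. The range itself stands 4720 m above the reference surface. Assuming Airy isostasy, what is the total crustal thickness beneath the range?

63500 m

Root depth r = h ρ_c / (ρ_m − ρ_c) = 4720 m × 2.78 / 0.54 = 24300 m.
Total thickness = T + h + r = 34500 m + 4720 m + 24300 m = 63500 m.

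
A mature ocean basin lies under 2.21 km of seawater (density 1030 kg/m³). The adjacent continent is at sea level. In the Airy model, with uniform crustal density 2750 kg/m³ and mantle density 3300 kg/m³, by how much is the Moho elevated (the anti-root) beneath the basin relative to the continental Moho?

6.91 km

Isostatic balance requires: replacing crust with seawater at the top is compensated by replacing crust with mantle at the base: d (ρ_c − ρ_w) = a (ρ_m − ρ_c).
a = d (ρ_c − ρ_w)/(ρ_m − ρ_c) = 2.21 km × 1720/550 = 6.91 km.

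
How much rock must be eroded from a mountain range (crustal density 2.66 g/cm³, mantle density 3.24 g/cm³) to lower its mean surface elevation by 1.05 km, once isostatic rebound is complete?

5.87 km

Net drop Δ = e − u = e − e ρ_c/ρ_m = e (ρ_m − ρ_c)/ρ_m.
e = Δ ρ_m/(ρ_m − ρ_c) = 1.05 km × 3.24/0.58 = 5.87 km.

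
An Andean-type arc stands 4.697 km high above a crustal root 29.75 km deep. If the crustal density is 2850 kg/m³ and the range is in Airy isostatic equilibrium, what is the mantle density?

Airy balance: ρ_c h = (ρ_m − ρ_c) r → ρ_m = ρ_c (1 + h/r).
ρ_m = 2850 × (1 + 4.697 km/29.75 km) = 3300 kg/m³.

3300 kg/m³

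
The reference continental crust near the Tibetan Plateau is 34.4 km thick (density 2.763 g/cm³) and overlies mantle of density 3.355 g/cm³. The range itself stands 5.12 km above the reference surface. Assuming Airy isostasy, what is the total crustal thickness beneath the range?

Root depth r = h ρ_c / (ρ_m − ρ_c) = 5.12 km × 2.763 / 0.592 = 23.9 km.
Total thickness = T + h + r = 34.4 km + 5.12 km + 23.9 km = 63.4 km.

63.4 km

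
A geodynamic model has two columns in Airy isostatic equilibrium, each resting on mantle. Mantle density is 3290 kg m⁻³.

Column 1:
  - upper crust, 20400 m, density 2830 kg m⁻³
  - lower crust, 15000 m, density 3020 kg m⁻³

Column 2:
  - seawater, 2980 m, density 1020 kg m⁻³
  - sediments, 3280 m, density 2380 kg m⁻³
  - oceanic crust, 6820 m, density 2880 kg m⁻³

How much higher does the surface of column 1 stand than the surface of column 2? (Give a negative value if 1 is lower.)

For any compensation level in the mantle, the mantle terms cancel and isostasy reduces to e = (Σt_1 − Σt_2) − (Σ(ρt)_1 − Σ(ρt)_2) / ρ_m.
Σt_1 = 35400 m; Σt_2 = 13080 m; Σ(ρt)_1 = 103032000; Σ(ρt)_2 = 30487600 (in m·kg m⁻³).
e = (35400 − 13080) − (103032000 − 30487600) / 3290 = 270 m.

270 m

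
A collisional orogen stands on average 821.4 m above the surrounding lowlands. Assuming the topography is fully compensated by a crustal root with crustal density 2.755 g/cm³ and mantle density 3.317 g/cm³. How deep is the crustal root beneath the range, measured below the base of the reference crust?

Equating mass per unit area of the two columns: the weight of the topography is balanced by the buoyancy of the root, ρ_c h = (ρ_m − ρ_c) r.
r = h · ρ_c / (ρ_m − ρ_c) = 821.4 m × 2.755 / (3.317 − 2.755) = 4030 m.

4030 m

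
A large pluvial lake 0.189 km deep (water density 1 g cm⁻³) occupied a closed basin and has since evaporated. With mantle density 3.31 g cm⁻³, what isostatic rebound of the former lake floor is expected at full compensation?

0.0571 km

u = d ρ_w/ρ_m = 0.189 km × 1/3.31 = 0.0571 km.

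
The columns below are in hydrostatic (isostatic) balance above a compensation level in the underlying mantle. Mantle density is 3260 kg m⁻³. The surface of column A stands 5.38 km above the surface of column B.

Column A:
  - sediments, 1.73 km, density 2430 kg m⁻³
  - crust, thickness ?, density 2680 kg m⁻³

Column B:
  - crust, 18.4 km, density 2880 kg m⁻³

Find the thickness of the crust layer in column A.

Take the compensation level at the base of the deeper column (depth z_c below the surface of column A) and equate Σ ρ_i t_i down to z_c; mantle fills any gap and the z_c terms cancel.
Column A: 1.73×2430 + x×2680 + (z_c − 1.73 − x)×3260
Column B: 5.38×0 + 18.4×2880 + (z_c − 5.38 − 18.4)×3260
The z_c×3260 term appears on both sides and cancels. Collect the known terms of each column as K = Σ(ρt)_known − 3260 × (depth of known layers): K_A = 4203.9 − 3260×1.73 = −1435.9; K_B = 52992 − 3260×(5.38 + 18.4) = −24530.8.
Balance: K_A − x×(3260 − 2680) = K_B, so x = (K_A − K_B)/(3260 − 2680) = 23094.9/580 = 39.8 km.

39.8 km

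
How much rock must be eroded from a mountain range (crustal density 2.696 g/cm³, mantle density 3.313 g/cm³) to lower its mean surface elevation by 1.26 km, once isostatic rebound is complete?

Net drop Δ = e − u = e − e ρ_c/ρ_m = e (ρ_m − ρ_c)/ρ_m.
e = Δ ρ_m/(ρ_m − ρ_c) = 1.26 km × 3.313/0.617 = 6.77 km.

6.77 km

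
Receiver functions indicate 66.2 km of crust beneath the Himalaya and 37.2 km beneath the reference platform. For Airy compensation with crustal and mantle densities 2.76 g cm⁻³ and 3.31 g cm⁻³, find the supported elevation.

4.82 km

Excess crust Δ = 66.2 km − 37.2 km = 29 km, split between elevation h and root r with h + r = Δ.
Airy balance ρ_c h = (ρ_m − ρ_c) r gives r = h ρ_c/(ρ_m − ρ_c), so h (1 + ρ_c/(ρ_m − ρ_c)) = Δ, i.e. h = Δ (ρ_m − ρ_c)/ρ_m.
h = 29 km × 0.55/3.31 = 4.82 km.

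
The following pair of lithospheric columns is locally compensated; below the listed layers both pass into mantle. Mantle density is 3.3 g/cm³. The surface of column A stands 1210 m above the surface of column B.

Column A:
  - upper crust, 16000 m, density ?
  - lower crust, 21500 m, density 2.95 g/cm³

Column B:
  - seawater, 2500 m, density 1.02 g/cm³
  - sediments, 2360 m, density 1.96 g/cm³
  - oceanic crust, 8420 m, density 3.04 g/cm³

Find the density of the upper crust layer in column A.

Take the compensation level at the base of the deeper column (depth z_c below the surface of column A) and equate Σ ρ_i t_i down to z_c; mantle fills any gap and the z_c terms cancel.
Column A: 16000×ρ + 21500×2.95 + (z_c − 37500)×3.3
Column B: 1210×0 + 2500×1.02 + 2360×1.96 + 8420×3.04 + (z_c − 1210 − 13280)×3.3
The z_c×3.3 term appears on both sides and cancels. Collect the known terms of each column as K = Σ(ρt)_known − 3.3 × (depth of known layers): K_A = 63425 − 3.3×37500 = −60325; K_B = 32772.4 − 3.3×(1210 + 13280) = −15044.6.
Balance: K_A + 16000×ρ = K_B, so ρ = (K_B − K_A)/16000 = 45280.4/16000 = 2.83 g/cm³.

2.83 g/cm³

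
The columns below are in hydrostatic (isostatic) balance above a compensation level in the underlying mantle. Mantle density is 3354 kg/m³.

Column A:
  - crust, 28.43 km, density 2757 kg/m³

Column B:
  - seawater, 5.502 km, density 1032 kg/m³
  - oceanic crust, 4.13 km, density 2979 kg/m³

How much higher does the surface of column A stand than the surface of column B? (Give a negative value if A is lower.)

For any compensation level in the mantle, the mantle terms cancel and isostasy reduces to e = (Σt_A − Σt_B) − (Σ(ρt)_A − Σ(ρt)_B) / ρ_m.
Σt_A = 28.43 km; Σt_B = 9.632 km; Σ(ρt)_A = 78381.51; Σ(ρt)_B = 17981.334 (in km·kg/m³).
e = (28.43 − 9.632) − (78381.51 − 17981.334) / 3354 = 0.79 km.

0.79 km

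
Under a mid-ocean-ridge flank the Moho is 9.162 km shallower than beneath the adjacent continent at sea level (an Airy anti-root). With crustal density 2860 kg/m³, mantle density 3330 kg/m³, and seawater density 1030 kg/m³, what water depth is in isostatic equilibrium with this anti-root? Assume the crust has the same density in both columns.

Replacing a thickness d of crust by seawater at the top must be balanced by replacing crust with mantle at the base: d (ρ_c − ρ_w) = a (ρ_m − ρ_c).
d = a (ρ_m − ρ_c)/(ρ_c − ρ_w) = 9.162 km × 470/1830 = 2.35 km.

2.35 km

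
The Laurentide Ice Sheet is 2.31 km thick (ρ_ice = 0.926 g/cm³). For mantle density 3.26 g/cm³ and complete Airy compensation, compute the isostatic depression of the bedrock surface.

Balancing pressure at the compensation depth: the ice load ρ_ice t is balanced by mantle displaced below, ρ_m s.
s = t ρ_ice / ρ_m = 2.31 km × 0.926/3.26 = 0.656 km.

0.656 km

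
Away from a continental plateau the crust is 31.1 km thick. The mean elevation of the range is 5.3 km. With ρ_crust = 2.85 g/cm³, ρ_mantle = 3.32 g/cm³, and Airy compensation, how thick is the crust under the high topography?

68.5 km

Root depth r = h ρ_c / (ρ_m − ρ_c) = 5.3 km × 2.85 / 0.47 = 32.14 km.
Total thickness = T + h + r = 31.1 km + 5.3 km + 32.14 km = 68.5 km.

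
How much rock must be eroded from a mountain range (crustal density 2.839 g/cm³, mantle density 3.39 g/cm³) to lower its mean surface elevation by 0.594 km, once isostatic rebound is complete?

Net drop Δ = e − u = e − e ρ_c/ρ_m = e (ρ_m − ρ_c)/ρ_m.
e = Δ ρ_m/(ρ_m − ρ_c) = 0.594 km × 3.39/0.551 = 3.65 km.

3.65 km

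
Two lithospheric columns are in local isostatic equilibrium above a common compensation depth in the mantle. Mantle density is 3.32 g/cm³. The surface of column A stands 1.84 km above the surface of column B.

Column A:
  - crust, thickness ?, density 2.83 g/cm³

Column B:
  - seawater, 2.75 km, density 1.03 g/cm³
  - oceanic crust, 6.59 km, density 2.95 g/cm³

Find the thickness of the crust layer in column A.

30.3 km

Take the compensation level at the base of the deeper column (depth z_c below the surface of column A) and equate Σ ρ_i t_i down to z_c; mantle fills any gap and the z_c terms cancel.
Column A: x×2.83 + (z_c − 0 − x)×3.32
Column B: 1.84×0 + 2.75×1.03 + 6.59×2.95 + (z_c − 1.84 − 9.34)×3.32
The z_c×3.32 term appears on both sides and cancels. Collect the known terms of each column as K = Σ(ρt)_known − 3.32 × (depth of known layers): K_A = 0 − 3.32×0 = 0; K_B = 22.273 − 3.32×(1.84 + 9.34) = −14.8446.
Balance: K_A − x×(3.32 − 2.83) = K_B, so x = (K_A − K_B)/(3.32 − 2.83) = 14.8446/0.49 = 30.3 km.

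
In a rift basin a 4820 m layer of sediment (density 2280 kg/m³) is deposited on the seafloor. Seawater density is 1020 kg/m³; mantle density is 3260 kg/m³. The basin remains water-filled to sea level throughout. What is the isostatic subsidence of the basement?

2710 m

Submarine loading: the sediment displaces seawater, and the subsidence is in turn flooded, so s (ρ_m − ρ_w) = t (ρ_sed − ρ_w).
s = 4820 m × (2280 − 1020) / (3260 − 1020) = 2710 m.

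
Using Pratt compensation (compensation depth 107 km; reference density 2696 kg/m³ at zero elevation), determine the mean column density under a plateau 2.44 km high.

Pratt balance: ρ_ref D = ρ (D + h).
ρ = ρ_ref D/(D + h) = 2696 × 107 km/(107 km + 2.44 km) = 2640 kg/m³.

2640 kg/m³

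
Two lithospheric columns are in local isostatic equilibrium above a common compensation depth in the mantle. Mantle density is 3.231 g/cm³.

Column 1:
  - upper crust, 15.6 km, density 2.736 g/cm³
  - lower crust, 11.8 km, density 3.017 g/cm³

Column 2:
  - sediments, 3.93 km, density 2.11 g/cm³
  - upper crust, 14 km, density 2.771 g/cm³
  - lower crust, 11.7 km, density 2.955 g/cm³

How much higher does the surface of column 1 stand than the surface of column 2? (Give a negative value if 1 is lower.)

−1.18 km

For any compensation level in the mantle, the mantle terms cancel and isostasy reduces to e = (Σt_1 − Σt_2) − (Σ(ρt)_1 − Σ(ρt)_2) / ρ_m.
Σt_1 = 27.4 km; Σt_2 = 29.63 km; Σ(ρt)_1 = 78.2822; Σ(ρt)_2 = 81.6598 (in km·g/cm³).
e = (27.4 − 29.63) − (78.2822 − 81.6598) / 3.231 = −1.18 km.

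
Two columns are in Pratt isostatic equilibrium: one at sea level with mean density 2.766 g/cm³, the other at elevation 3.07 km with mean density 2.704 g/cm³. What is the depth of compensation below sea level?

ρ_ref D = ρ (D + h) → D (ρ_ref − ρ) = ρ h.
D = ρ h/(ρ_ref − ρ) = 2.704 × 3.07 km/(2.766 − 2.704) = 134 km.

134 km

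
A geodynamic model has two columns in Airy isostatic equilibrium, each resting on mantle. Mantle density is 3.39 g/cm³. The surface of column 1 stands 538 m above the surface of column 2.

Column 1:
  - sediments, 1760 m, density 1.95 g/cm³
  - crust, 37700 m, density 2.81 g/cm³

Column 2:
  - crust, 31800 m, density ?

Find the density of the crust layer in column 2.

Take the compensation level at the base of the deeper column (depth z_c below the surface of column 1) and equate Σ ρ_i t_i down to z_c; mantle fills any gap and the z_c terms cancel.
Column 1: 1760×1.95 + 37700×2.81 + (z_c − 39460)×3.39
Column 2: 538×0 + 31800×ρ + (z_c − 538 − 31800)×3.39
The z_c×3.39 term appears on both sides and cancels. Collect the known terms of each column as K = Σ(ρt)_known − 3.39 × (depth of known layers): K_1 = 109369 − 3.39×39460 = −24400.4; K_2 = 0 − 3.39×(538 + 31800) = −109625.82.
Balance: K_1 = K_2 + 31800×ρ, so ρ = (K_1 − K_2)/31800 = 85225.4/31800 = 2.68 g/cm³.

2.68 g/cm³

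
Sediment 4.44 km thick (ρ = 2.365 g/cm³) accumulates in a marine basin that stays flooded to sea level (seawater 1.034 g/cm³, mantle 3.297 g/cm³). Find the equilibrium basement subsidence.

2.61 km

Submarine loading: the sediment displaces seawater, and the subsidence is in turn flooded, so s (ρ_m − ρ_w) = t (ρ_sed − ρ_w).
s = 4.44 km × (2.365 − 1.034) / (3.297 − 1.034) = 2.61 km.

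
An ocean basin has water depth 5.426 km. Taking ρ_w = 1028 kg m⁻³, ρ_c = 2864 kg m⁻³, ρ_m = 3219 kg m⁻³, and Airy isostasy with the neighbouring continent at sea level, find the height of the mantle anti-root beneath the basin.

28.1 km

Balancing pressure at the compensation depth: replacing crust with seawater at the top is compensated by replacing crust with mantle at the base: d (ρ_c − ρ_w) = a (ρ_m − ρ_c).
a = d (ρ_c − ρ_w)/(ρ_m − ρ_c) = 5.426 km × 1836/355 = 28.1 km.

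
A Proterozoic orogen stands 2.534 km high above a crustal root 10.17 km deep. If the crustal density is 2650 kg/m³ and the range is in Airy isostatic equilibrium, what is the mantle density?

3310 kg/m³

Airy balance: ρ_c h = (ρ_m − ρ_c) r → ρ_m = ρ_c (1 + h/r).
ρ_m = 2650 × (1 + 2.534 km/10.17 km) = 3310 kg/m³.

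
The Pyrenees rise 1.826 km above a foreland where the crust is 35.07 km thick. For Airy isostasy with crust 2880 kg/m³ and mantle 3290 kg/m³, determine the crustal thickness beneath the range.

49.7 km

Root depth r = h ρ_c / (ρ_m − ρ_c) = 1.826 km × 2880 / 410 = 12.83 km.
Total thickness = T + h + r = 35.07 km + 1.826 km + 12.83 km = 49.7 km.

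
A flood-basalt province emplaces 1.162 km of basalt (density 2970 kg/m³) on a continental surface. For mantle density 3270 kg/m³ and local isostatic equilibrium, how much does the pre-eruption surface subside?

Subaerial loading: s = t ρ_load / ρ_m.
s = 1.162 km × 2970/3270 = 1.06 km.

1.06 km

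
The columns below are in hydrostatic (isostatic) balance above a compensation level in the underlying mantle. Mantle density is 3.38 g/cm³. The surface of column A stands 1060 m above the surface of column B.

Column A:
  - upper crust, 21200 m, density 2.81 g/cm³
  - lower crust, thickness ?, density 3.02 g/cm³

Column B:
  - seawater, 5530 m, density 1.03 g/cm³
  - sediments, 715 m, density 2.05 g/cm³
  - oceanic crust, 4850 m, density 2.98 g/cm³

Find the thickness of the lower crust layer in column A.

Take the compensation level at the base of the deeper column (depth z_c below the surface of column A) and equate Σ ρ_i t_i down to z_c; mantle fills any gap and the z_c terms cancel.
Column A: 21200×2.81 + x×3.02 + (z_c − 21200 − x)×3.38
Column B: 1060×0 + 5530×1.03 + 715×2.05 + 4850×2.98 + (z_c − 1060 − 11095)×3.38
The z_c×3.38 term appears on both sides and cancels. Collect the known terms of each column as K = Σ(ρt)_known − 3.38 × (depth of known layers): K_A = 59572 − 3.38×21200 = −12084; K_B = 21614.65 − 3.38×(1060 + 11095) = −19469.25.
Balance: K_A − x×(3.38 − 3.02) = K_B, so x = (K_A − K_B)/(3.38 − 3.02) = 7385.25/0.36 = 20500 m.

20500 m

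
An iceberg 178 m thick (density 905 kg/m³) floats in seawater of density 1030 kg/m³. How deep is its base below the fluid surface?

156 m

Draft d = t ρ_obj/ρ_fluid = 178 m × 905/1030 = 156 m.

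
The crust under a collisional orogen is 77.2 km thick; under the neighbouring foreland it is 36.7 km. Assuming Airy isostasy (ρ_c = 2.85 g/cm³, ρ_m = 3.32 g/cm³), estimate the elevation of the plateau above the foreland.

5.73 km

Excess crust Δ = 77.2 km − 36.7 km = 40.5 km, split between elevation h and root r with h + r = Δ.
Airy balance ρ_c h = (ρ_m − ρ_c) r gives r = h ρ_c/(ρ_m − ρ_c), so h (1 + ρ_c/(ρ_m − ρ_c)) = Δ, i.e. h = Δ (ρ_m − ρ_c)/ρ_m.
h = 40.5 km × 0.47/3.32 = 5.73 km.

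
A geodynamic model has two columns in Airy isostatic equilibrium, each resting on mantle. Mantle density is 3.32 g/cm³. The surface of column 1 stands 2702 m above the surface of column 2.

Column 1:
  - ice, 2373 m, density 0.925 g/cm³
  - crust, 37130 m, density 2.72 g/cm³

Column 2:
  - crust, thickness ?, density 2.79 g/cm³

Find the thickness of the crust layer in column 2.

35800 m

Take the compensation level at the base of the deeper column (depth z_c below the surface of column 1) and equate Σ ρ_i t_i down to z_c; mantle fills any gap and the z_c terms cancel.
Column 1: 2373×0.925 + 37130×2.72 + (z_c − 39503)×3.32
Column 2: 2702×0 + x×2.79 + (z_c − 2702 − 0 − x)×3.32
The z_c×3.32 term appears on both sides and cancels. Collect the known terms of each column as K = Σ(ρt)_known − 3.32 × (depth of known layers): K_1 = 103188.625 − 3.32×39503 = −27961.335; K_2 = 0 − 3.32×(2702 + 0) = −8970.64.
Balance: K_1 = K_2 − x×(3.32 − 2.79), so x = (K_2 − K_1)/(3.32 − 2.79) = 18990.7/0.53 = 35800 m.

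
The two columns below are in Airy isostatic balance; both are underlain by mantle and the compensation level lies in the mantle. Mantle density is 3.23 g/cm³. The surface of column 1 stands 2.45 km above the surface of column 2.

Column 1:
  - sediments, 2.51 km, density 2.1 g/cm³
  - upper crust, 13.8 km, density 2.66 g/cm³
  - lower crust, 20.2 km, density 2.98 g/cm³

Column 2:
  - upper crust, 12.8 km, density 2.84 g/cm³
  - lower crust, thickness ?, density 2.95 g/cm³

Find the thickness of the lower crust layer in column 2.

10.2 km

Take the compensation level at the base of the deeper column (depth z_c below the surface of column 1) and equate Σ ρ_i t_i down to z_c; mantle fills any gap and the z_c terms cancel.
Column 1: 2.51×2.1 + 13.8×2.66 + 20.2×2.98 + (z_c − 36.51)×3.23
Column 2: 2.45×0 + 12.8×2.84 + x×2.95 + (z_c − 2.45 − 12.8 − x)×3.23
The z_c×3.23 term appears on both sides and cancels. Collect the known terms of each column as K = Σ(ρt)_known − 3.23 × (depth of known layers): K_1 = 102.175 − 3.23×36.51 = −15.7523; K_2 = 36.352 − 3.23×(2.45 + 12.8) = −12.9055.
Balance: K_1 = K_2 − x×(3.23 − 2.95), so x = (K_2 − K_1)/(3.23 − 2.95) = 2.8468/0.28 = 10.2 km.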